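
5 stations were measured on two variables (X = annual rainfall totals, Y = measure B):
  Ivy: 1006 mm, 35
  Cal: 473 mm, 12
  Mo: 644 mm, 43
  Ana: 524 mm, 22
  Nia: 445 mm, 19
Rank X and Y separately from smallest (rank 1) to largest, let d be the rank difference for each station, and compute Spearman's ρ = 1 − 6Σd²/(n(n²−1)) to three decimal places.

0.800

Ranks of variable 1: 5, 2, 4, 3, 1
Ranks of variable 2: 4, 1, 5, 3, 2
d = r₁ − r₂: 1, 1, -1, 0, -1
d²: 1, 1, 1, 0, 1; Σd² = 4
ρ = 1 − 6·4/(5·24) = 1 − 24/120 = 0.800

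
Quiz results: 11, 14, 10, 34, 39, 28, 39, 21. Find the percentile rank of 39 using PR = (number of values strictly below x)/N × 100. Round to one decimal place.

75.0

N = 8.
Strictly below 39: 6. Equal to 39: 2.
PR = 6/8 × 100 = 75.0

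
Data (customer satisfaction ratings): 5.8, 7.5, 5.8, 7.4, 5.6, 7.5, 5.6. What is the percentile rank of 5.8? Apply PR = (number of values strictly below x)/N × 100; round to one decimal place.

28.6

N = 7.
Strictly below 5.8: 2. Equal to 5.8: 2.
PR = 2/7 × 100 = 28.6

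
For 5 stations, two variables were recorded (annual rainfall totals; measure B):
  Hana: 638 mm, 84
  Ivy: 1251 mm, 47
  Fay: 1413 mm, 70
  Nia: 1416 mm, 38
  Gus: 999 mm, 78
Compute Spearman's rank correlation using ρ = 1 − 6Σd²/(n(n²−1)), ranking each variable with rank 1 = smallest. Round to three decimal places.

Ranks of variable 1: 1, 3, 4, 5, 2
Ranks of variable 2: 5, 2, 3, 1, 4
d = r₁ − r₂: -4, 1, 1, 4, -2
d²: 16, 1, 1, 16, 4; Σd² = 38
ρ = 1 − 6·38/(5·24) = 1 − 228/120 = -0.900

-0.900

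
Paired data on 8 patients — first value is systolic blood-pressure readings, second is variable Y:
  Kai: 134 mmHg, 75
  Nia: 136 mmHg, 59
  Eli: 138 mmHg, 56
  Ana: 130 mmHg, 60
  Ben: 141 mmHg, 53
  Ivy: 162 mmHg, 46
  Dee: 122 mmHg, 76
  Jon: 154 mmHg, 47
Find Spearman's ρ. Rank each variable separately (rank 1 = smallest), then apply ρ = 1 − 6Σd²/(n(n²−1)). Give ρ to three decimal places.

Ranks of variable 1: 3, 4, 5, 2, 6, 8, 1, 7
Ranks of variable 2: 7, 5, 4, 6, 3, 1, 8, 2
d = r₁ − r₂: -4, -1, 1, -4, 3, 7, -7, 5
d²: 16, 1, 1, 16, 9, 49, 49, 25; Σd² = 166
ρ = 1 − 6·166/(8·63) = 1 − 996/504 = -0.976

-0.976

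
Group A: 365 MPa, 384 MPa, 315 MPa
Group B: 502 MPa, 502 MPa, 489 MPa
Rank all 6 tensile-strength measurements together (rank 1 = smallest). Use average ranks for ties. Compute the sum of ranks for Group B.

Sorted (ascending): 315, 365, 384, 489, 502, 502
The 2 values of 502 occupy positions 5–6 → average rank (5+6)/2 = 5.5.
Group B values → pooled ranks: 502→5.5, 502→5.5, 489→4
Rank sum = 5.5 + 5.5 + 4 = 15

15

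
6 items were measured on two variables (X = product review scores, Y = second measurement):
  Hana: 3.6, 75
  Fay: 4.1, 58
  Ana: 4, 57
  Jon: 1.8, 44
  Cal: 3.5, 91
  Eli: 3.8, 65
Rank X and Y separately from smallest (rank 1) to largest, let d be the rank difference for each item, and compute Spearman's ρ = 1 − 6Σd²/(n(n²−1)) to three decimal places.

Ranks of variable 1: 3, 6, 5, 1, 2, 4
Ranks of variable 2: 5, 3, 2, 1, 6, 4
d = r₁ − r₂: -2, 3, 3, 0, -4, 0
d²: 4, 9, 9, 0, 16, 0; Σd² = 38
ρ = 1 − 6·38/(6·35) = 1 − 228/210 = -0.086

-0.086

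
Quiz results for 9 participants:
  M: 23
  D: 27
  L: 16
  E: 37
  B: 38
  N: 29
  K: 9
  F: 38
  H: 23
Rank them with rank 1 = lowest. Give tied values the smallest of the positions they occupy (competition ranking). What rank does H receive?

Sorted (ascending): 9, 16, 23, 23, 27, 29, 37, 38, 38
The 2 values of 23 occupy positions 3–4 → each gets rank 3.
The 2 values of 38 occupy positions 8–9 → each gets rank 8.
H has value 23 → rank 3.

3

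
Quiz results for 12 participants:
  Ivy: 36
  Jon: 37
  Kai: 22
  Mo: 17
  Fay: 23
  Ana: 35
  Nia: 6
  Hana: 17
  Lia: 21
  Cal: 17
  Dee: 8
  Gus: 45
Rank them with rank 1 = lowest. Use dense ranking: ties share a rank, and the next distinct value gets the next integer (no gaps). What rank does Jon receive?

9

Sorted (ascending): 6, 8, 17, 17, 17, 21, 22, 23, 35, 36, 37, 45
The 3 values of 17 share dense rank 3.
Remaining distinct values take the next consecutive integers.
Jon has value 37 → rank 9.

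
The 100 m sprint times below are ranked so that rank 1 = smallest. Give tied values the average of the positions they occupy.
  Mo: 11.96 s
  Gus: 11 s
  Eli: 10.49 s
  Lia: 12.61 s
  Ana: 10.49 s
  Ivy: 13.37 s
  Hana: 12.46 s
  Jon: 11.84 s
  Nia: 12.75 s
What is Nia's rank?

8

Sorted (ascending): 10.49, 10.49, 11, 11.84, 11.96, 12.46, 12.61, 12.75, 13.37
The 2 values of 10.49 occupy positions 1–2 → average rank (1+2)/2 = 1.5.
Nia has value 12.75 s → rank 8.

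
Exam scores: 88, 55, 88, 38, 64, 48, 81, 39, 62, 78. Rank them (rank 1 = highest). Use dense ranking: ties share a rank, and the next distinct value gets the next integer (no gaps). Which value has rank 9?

38

Sorted (descending): 88, 88, 81, 78, 64, 62, 55, 48, 39, 38
The 2 values of 88 share dense rank 1.
Remaining distinct values take the next consecutive integers.
Rank 9 → value 38.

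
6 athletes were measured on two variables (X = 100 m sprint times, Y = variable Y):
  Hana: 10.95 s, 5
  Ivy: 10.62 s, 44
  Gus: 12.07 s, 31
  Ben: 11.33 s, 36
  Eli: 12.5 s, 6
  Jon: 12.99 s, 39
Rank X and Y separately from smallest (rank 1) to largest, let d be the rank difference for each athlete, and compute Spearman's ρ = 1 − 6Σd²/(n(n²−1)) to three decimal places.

Ranks of variable 1: 2, 1, 4, 3, 5, 6
Ranks of variable 2: 1, 6, 3, 4, 2, 5
d = r₁ − r₂: 1, -5, 1, -1, 3, 1
d²: 1, 25, 1, 1, 9, 1; Σd² = 38
ρ = 1 − 6·38/(6·35) = 1 − 228/210 = -0.086

-0.086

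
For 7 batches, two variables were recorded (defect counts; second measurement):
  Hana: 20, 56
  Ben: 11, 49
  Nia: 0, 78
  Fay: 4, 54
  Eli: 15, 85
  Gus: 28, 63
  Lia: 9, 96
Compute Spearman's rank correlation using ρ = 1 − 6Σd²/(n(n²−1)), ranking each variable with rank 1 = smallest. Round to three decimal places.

Ranks of variable 1: 6, 4, 1, 2, 5, 7, 3
Ranks of variable 2: 3, 1, 5, 2, 6, 4, 7
d = r₁ − r₂: 3, 3, -4, 0, -1, 3, -4
d²: 9, 9, 16, 0, 1, 9, 16; Σd² = 60
ρ = 1 − 6·60/(7·48) = 1 − 360/336 = -0.071

-0.071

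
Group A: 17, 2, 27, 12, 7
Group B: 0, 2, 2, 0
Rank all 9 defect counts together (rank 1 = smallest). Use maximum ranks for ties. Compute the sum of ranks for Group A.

Sorted (ascending): 0, 0, 2, 2, 2, 7, 12, 17, 27
The 2 values of 0 occupy positions 1–2 → each gets rank 2.
The 3 values of 2 occupy positions 3–5 → each gets rank 5.
Group A values → pooled ranks: 17→8, 2→5, 27→9, 12→7, 7→6
Rank sum = 8 + 5 + 9 + 7 + 6 = 35

35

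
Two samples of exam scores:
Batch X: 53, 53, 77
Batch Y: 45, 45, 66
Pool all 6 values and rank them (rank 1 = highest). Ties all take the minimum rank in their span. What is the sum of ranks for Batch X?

Sorted (descending): 77, 66, 53, 53, 45, 45
The 2 values of 53 occupy positions 3–4 → each gets rank 3.
The 2 values of 45 occupy positions 5–6 → each gets rank 5.
Batch X values → pooled ranks: 53→3, 53→3, 77→1
Rank sum = 3 + 3 + 1 = 7

7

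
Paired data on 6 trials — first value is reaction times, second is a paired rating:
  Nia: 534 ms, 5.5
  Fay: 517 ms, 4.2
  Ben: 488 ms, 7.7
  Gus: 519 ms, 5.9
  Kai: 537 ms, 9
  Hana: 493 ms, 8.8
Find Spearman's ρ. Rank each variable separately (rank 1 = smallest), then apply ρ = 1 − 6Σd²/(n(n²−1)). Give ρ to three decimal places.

Ranks of variable 1: 5, 3, 1, 4, 6, 2
Ranks of variable 2: 2, 1, 4, 3, 6, 5
d = r₁ − r₂: 3, 2, -3, 1, 0, -3
d²: 9, 4, 9, 1, 0, 9; Σd² = 32
ρ = 1 − 6·32/(6·35) = 1 − 192/210 = 0.086

0.086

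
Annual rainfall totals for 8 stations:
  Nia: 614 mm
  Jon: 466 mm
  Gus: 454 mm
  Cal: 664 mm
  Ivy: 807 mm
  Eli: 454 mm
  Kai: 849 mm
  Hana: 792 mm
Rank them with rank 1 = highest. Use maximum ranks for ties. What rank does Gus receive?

Sorted (descending): 849, 807, 792, 664, 614, 466, 454, 454
The 2 values of 454 occupy positions 7–8 → each gets rank 8.
Gus has value 454 mm → rank 8.

8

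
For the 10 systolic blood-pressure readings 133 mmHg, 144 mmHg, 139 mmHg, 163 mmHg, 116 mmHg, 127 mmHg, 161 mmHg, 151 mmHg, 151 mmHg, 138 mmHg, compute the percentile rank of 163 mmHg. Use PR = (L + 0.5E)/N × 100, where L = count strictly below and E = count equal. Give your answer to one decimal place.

95.0

N = 10.
Strictly below 163: 9. Equal to 163: 1.
PR = (9 + 0.5·1)/10 × 100 = 95.0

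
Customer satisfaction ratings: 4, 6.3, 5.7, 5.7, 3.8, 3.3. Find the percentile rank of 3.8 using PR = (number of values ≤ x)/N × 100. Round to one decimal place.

33.3

N = 6.
Strictly below 3.8: 1. Equal to 3.8: 1.
PR = 2/6 × 100 = 33.3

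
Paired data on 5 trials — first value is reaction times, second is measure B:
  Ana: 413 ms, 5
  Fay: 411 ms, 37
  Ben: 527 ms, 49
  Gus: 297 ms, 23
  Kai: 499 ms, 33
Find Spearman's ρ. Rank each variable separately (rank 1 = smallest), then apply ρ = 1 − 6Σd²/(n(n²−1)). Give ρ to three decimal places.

0.500

Ranks of variable 1: 3, 2, 5, 1, 4
Ranks of variable 2: 1, 4, 5, 2, 3
d = r₁ − r₂: 2, -2, 0, -1, 1
d²: 4, 4, 0, 1, 1; Σd² = 10
ρ = 1 − 6·10/(5·24) = 1 − 60/120 = 0.500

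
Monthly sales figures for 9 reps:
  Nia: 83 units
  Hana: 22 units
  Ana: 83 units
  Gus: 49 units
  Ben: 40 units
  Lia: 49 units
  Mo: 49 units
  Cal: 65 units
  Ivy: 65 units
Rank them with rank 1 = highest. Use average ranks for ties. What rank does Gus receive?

Sorted (descending): 83, 83, 65, 65, 49, 49, 49, 40, 22
The 2 values of 83 occupy positions 1–2 → average rank (1+2)/2 = 1.5.
The 2 values of 65 occupy positions 3–4 → average rank (3+4)/2 = 3.5.
The 3 values of 49 occupy positions 5–7 → average rank 6.
Gus has value 49 units → rank 6.

6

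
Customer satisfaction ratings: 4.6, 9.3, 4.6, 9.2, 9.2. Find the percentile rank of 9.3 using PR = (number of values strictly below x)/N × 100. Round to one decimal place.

N = 5.
Strictly below 9.3: 4. Equal to 9.3: 1.
PR = 4/5 × 100 = 80.0

80.0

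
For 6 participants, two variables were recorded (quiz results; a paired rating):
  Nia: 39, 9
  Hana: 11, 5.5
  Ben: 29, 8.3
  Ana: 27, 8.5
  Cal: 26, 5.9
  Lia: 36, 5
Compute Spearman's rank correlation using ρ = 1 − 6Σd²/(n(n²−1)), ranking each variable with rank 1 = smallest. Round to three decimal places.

0.371

Ranks of variable 1: 6, 1, 4, 3, 2, 5
Ranks of variable 2: 6, 2, 4, 5, 3, 1
d = r₁ − r₂: 0, -1, 0, -2, -1, 4
d²: 0, 1, 0, 4, 1, 16; Σd² = 22
ρ = 1 − 6·22/(6·35) = 1 − 132/210 = 0.371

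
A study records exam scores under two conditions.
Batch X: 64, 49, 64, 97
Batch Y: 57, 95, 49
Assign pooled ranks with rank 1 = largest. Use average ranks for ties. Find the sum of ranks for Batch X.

14.5

Sorted (descending): 97, 95, 64, 64, 57, 49, 49
The 2 values of 64 occupy positions 3–4 → average rank (3+4)/2 = 3.5.
The 2 values of 49 occupy positions 6–7 → average rank (6+7)/2 = 6.5.
Batch X values → pooled ranks: 64→3.5, 49→6.5, 64→3.5, 97→1
Rank sum = 3.5 + 6.5 + 3.5 + 1 = 14.5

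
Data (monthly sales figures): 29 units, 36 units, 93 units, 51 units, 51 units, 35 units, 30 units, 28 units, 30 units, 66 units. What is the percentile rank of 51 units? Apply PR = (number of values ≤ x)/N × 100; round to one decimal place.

80.0

N = 10.
Strictly below 51: 6. Equal to 51: 2.
PR = 8/10 × 100 = 80.0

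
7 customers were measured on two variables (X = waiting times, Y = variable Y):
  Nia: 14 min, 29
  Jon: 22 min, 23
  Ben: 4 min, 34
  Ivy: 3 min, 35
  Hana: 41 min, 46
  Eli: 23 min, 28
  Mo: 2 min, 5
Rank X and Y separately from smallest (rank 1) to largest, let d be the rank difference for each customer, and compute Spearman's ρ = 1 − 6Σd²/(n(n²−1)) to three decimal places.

0.321

Ranks of variable 1: 4, 5, 3, 2, 7, 6, 1
Ranks of variable 2: 4, 2, 5, 6, 7, 3, 1
d = r₁ − r₂: 0, 3, -2, -4, 0, 3, 0
d²: 0, 9, 4, 16, 0, 9, 0; Σd² = 38
ρ = 1 − 6·38/(7·48) = 1 − 228/336 = 0.321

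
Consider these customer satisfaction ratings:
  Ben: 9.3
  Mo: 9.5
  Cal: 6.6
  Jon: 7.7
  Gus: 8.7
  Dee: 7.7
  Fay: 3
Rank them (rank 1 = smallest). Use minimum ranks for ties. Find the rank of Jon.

Sorted (ascending): 3, 6.6, 7.7, 7.7, 8.7, 9.3, 9.5
The 2 values of 7.7 occupy positions 3–4 → each gets rank 3.
Jon has value 7.7 → rank 3.

3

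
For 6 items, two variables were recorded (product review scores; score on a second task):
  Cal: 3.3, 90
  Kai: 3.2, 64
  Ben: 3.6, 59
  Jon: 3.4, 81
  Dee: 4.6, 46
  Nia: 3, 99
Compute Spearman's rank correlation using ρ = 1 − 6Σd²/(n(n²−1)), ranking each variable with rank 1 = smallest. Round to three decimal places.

Ranks of variable 1: 3, 2, 5, 4, 6, 1
Ranks of variable 2: 5, 3, 2, 4, 1, 6
d = r₁ − r₂: -2, -1, 3, 0, 5, -5
d²: 4, 1, 9, 0, 25, 25; Σd² = 64
ρ = 1 − 6·64/(6·35) = 1 − 384/210 = -0.829

-0.829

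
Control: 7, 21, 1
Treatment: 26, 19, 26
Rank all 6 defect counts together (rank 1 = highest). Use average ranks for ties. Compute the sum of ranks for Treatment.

7

Sorted (descending): 26, 26, 21, 19, 7, 1
The 2 values of 26 occupy positions 1–2 → average rank (1+2)/2 = 1.5.
Treatment values → pooled ranks: 26→1.5, 19→4, 26→1.5
Rank sum = 1.5 + 4 + 1.5 = 7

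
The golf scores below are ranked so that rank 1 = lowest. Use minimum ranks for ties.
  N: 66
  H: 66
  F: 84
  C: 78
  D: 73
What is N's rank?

1

Sorted (ascending): 66, 66, 73, 78, 84
The 2 values of 66 occupy positions 1–2 → each gets rank 1.
N has value 66 → rank 1.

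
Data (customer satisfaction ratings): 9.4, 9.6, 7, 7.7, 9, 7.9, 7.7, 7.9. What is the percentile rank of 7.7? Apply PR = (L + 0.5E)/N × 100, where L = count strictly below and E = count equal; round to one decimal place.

25.0

N = 8.
Strictly below 7.7: 1. Equal to 7.7: 2.
PR = (1 + 0.5·2)/8 × 100 = 25.0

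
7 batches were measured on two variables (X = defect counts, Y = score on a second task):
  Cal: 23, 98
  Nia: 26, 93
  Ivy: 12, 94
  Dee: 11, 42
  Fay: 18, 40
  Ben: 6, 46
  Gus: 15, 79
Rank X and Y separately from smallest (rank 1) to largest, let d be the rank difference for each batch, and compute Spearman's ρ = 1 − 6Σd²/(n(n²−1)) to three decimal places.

0.393

Ranks of variable 1: 6, 7, 3, 2, 5, 1, 4
Ranks of variable 2: 7, 5, 6, 2, 1, 3, 4
d = r₁ − r₂: -1, 2, -3, 0, 4, -2, 0
d²: 1, 4, 9, 0, 16, 4, 0; Σd² = 34
ρ = 1 − 6·34/(7·48) = 1 − 204/336 = 0.393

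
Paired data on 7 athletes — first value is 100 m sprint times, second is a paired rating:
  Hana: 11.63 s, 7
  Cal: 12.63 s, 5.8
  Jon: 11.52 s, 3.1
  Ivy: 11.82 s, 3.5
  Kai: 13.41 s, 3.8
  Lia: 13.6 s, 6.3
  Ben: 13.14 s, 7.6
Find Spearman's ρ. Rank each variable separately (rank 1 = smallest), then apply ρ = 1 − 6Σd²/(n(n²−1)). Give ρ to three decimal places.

Ranks of variable 1: 2, 4, 1, 3, 6, 7, 5
Ranks of variable 2: 6, 4, 1, 2, 3, 5, 7
d = r₁ − r₂: -4, 0, 0, 1, 3, 2, -2
d²: 16, 0, 0, 1, 9, 4, 4; Σd² = 34
ρ = 1 − 6·34/(7·48) = 1 − 204/336 = 0.393

0.393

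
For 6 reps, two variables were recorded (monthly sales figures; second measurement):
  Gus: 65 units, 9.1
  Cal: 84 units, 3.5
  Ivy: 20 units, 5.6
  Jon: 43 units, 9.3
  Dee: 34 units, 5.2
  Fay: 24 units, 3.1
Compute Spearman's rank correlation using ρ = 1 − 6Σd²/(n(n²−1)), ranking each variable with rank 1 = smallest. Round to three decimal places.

Ranks of variable 1: 5, 6, 1, 4, 3, 2
Ranks of variable 2: 5, 2, 4, 6, 3, 1
d = r₁ − r₂: 0, 4, -3, -2, 0, 1
d²: 0, 16, 9, 4, 0, 1; Σd² = 30
ρ = 1 − 6·30/(6·35) = 1 − 180/210 = 0.143

0.143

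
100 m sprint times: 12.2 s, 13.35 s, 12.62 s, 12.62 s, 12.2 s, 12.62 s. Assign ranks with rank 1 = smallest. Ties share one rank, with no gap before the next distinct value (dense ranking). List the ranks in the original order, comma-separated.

Sorted (ascending): 12.2, 12.2, 12.62, 12.62, 12.62, 13.35
The 2 values of 12.2 share dense rank 1.
The 3 values of 12.62 share dense rank 2.
Remaining distinct values take the next consecutive integers.

1, 3, 2, 2, 1, 2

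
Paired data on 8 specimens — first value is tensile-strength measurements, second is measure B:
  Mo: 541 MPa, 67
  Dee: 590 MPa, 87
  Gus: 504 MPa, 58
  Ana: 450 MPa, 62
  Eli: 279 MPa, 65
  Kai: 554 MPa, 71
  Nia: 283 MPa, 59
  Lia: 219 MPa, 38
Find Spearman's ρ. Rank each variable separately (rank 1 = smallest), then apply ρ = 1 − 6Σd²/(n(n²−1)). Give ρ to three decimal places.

0.786

Ranks of variable 1: 6, 8, 5, 4, 2, 7, 3, 1
Ranks of variable 2: 6, 8, 2, 4, 5, 7, 3, 1
d = r₁ − r₂: 0, 0, 3, 0, -3, 0, 0, 0
d²: 0, 0, 9, 0, 9, 0, 0, 0; Σd² = 18
ρ = 1 − 6·18/(8·63) = 1 − 108/504 = 0.786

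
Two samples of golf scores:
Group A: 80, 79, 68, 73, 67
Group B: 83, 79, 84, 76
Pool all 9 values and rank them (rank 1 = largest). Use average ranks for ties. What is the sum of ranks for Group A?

Sorted (descending): 84, 83, 80, 79, 79, 76, 73, 68, 67
The 2 values of 79 occupy positions 4–5 → average rank (4+5)/2 = 4.5.
Group A values → pooled ranks: 80→3, 79→4.5, 68→8, 73→7, 67→9
Rank sum = 3 + 4.5 + 8 + 7 + 9 = 31.5

31.5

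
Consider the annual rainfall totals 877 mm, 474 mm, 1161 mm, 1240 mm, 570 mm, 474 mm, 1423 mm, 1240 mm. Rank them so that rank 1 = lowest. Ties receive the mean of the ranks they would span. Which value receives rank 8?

1423

Sorted (ascending): 474, 474, 570, 877, 1161, 1240, 1240, 1423
The 2 values of 474 occupy positions 1–2 → average rank (1+2)/2 = 1.5.
The 2 values of 1240 occupy positions 6–7 → average rank (6+7)/2 = 6.5.
Rank 8 → value 1423.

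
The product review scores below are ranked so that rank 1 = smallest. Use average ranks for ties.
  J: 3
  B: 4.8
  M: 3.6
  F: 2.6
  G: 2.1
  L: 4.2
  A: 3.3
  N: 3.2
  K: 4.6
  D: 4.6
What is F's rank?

2

Sorted (ascending): 2.1, 2.6, 3, 3.2, 3.3, 3.6, 4.2, 4.6, 4.6, 4.8
The 2 values of 4.6 occupy positions 8–9 → average rank (8+9)/2 = 8.5.
F has value 2.6 → rank 2.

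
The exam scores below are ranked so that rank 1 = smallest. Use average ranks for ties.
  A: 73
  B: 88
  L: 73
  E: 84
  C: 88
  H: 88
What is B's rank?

5

Sorted (ascending): 73, 73, 84, 88, 88, 88
The 2 values of 73 occupy positions 1–2 → average rank (1+2)/2 = 1.5.
The 3 values of 88 occupy positions 4–6 → average rank 5.
B has value 88 → rank 5.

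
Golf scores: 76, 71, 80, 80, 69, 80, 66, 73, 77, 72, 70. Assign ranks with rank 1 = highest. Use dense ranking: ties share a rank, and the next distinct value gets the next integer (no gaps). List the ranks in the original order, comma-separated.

3, 6, 1, 1, 8, 1, 9, 4, 2, 5, 7

Sorted (descending): 80, 80, 80, 77, 76, 73, 72, 71, 70, 69, 66
The 3 values of 80 share dense rank 1.
Remaining distinct values take the next consecutive integers.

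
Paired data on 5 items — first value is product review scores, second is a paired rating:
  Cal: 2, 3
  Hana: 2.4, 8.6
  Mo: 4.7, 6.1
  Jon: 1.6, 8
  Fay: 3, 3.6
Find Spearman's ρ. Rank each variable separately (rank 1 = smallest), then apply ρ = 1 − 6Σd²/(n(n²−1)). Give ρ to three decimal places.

Ranks of variable 1: 2, 3, 5, 1, 4
Ranks of variable 2: 1, 5, 3, 4, 2
d = r₁ − r₂: 1, -2, 2, -3, 2
d²: 1, 4, 4, 9, 4; Σd² = 22
ρ = 1 − 6·22/(5·24) = 1 − 132/120 = -0.100

-0.100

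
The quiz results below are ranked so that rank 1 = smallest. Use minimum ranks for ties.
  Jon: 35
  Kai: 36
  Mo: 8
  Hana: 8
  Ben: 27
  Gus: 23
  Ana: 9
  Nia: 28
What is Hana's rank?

Sorted (ascending): 8, 8, 9, 23, 27, 28, 35, 36
The 2 values of 8 occupy positions 1–2 → each gets rank 1.
Hana has value 8 → rank 1.

1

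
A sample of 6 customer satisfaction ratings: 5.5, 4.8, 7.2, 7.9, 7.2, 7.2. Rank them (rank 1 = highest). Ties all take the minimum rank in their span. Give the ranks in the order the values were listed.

Sorted (descending): 7.9, 7.2, 7.2, 7.2, 5.5, 4.8
The 3 values of 7.2 occupy positions 2–4 → each gets rank 2.

5, 6, 2, 1, 2, 2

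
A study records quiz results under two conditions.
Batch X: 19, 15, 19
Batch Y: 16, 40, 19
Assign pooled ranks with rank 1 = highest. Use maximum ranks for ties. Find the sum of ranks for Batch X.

14

Sorted (descending): 40, 19, 19, 19, 16, 15
The 3 values of 19 occupy positions 2–4 → each gets rank 4.
Batch X values → pooled ranks: 19→4, 15→6, 19→4
Rank sum = 4 + 6 + 4 = 14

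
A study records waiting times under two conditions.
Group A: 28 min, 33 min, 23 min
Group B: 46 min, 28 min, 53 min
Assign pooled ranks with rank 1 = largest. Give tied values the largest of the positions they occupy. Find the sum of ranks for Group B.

8

Sorted (descending): 53, 46, 33, 28, 28, 23
The 2 values of 28 occupy positions 4–5 → each gets rank 5.
Group B values → pooled ranks: 46→2, 28→5, 53→1
Rank sum = 2 + 5 + 1 = 8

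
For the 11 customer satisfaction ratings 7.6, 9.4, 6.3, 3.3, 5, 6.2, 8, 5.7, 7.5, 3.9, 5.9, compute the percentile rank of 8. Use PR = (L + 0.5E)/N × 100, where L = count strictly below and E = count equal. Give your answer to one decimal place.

86.4

N = 11.
Strictly below 8: 9. Equal to 8: 1.
PR = (9 + 0.5·1)/11 × 100 = 86.4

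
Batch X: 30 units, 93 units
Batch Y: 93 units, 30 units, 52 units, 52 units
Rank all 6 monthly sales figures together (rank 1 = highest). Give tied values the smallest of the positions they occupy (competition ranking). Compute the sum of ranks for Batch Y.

Sorted (descending): 93, 93, 52, 52, 30, 30
The 2 values of 93 occupy positions 1–2 → each gets rank 1.
The 2 values of 52 occupy positions 3–4 → each gets rank 3.
The 2 values of 30 occupy positions 5–6 → each gets rank 5.
Batch Y values → pooled ranks: 93→1, 30→5, 52→3, 52→3
Rank sum = 1 + 5 + 3 + 3 = 12

12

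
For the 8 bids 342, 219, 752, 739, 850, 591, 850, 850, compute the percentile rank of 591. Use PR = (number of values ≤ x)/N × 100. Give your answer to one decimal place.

37.5

N = 8.
Strictly below 591: 2. Equal to 591: 1.
PR = 3/8 × 100 = 37.5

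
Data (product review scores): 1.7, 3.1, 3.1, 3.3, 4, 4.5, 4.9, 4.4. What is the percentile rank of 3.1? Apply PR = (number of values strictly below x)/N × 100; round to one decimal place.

N = 8.
Strictly below 3.1: 1. Equal to 3.1: 2.
PR = 1/8 × 100 = 12.5

12.5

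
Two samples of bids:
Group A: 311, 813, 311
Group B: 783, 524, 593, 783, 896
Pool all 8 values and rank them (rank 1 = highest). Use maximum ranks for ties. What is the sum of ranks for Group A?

Sorted (descending): 896, 813, 783, 783, 593, 524, 311, 311
The 2 values of 783 occupy positions 3–4 → each gets rank 4.
The 2 values of 311 occupy positions 7–8 → each gets rank 8.
Group A values → pooled ranks: 311→8, 813→2, 311→8
Rank sum = 8 + 2 + 8 = 18

18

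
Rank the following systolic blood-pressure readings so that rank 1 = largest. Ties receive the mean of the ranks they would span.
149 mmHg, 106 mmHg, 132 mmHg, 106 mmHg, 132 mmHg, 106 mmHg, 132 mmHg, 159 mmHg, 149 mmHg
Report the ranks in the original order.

Sorted (descending): 159, 149, 149, 132, 132, 132, 106, 106, 106
The 2 values of 149 occupy positions 2–3 → average rank (2+3)/2 = 2.5.
The 3 values of 132 occupy positions 4–6 → average rank 5.
The 3 values of 106 occupy positions 7–9 → average rank 8.

2.5, 8, 5, 8, 5, 8, 5, 1, 2.5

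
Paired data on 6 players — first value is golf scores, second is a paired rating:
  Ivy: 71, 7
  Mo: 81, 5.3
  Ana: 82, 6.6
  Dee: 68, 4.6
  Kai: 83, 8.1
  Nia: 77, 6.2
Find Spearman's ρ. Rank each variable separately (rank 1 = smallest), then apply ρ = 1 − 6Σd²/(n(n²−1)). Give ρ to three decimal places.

0.600

Ranks of variable 1: 2, 4, 5, 1, 6, 3
Ranks of variable 2: 5, 2, 4, 1, 6, 3
d = r₁ − r₂: -3, 2, 1, 0, 0, 0
d²: 9, 4, 1, 0, 0, 0; Σd² = 14
ρ = 1 − 6·14/(6·35) = 1 − 84/210 = 0.600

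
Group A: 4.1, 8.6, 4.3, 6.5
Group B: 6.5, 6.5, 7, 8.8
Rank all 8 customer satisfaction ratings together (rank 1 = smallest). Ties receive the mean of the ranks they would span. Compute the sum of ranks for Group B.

22

Sorted (ascending): 4.1, 4.3, 6.5, 6.5, 6.5, 7, 8.6, 8.8
The 3 values of 6.5 occupy positions 3–5 → average rank 4.
Group B values → pooled ranks: 6.5→4, 6.5→4, 7→6, 8.8→8
Rank sum = 4 + 4 + 6 + 8 = 22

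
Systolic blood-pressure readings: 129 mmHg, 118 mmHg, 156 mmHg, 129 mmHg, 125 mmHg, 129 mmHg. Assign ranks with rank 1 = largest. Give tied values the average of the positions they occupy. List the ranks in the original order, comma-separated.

Sorted (descending): 156, 129, 129, 129, 125, 118
The 3 values of 129 occupy positions 2–4 → average rank 3.

3, 6, 1, 3, 5, 3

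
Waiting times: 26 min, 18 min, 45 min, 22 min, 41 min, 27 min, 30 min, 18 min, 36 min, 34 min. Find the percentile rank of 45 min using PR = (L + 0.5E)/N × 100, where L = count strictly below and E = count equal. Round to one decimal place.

N = 10.
Strictly below 45: 9. Equal to 45: 1.
PR = (9 + 0.5·1)/10 × 100 = 95.0

95.0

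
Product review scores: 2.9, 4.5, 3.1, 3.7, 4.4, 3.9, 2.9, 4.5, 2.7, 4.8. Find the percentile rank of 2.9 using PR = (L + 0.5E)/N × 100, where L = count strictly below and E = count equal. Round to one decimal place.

20.0

N = 10.
Strictly below 2.9: 1. Equal to 2.9: 2.
PR = (1 + 0.5·2)/10 × 100 = 20.0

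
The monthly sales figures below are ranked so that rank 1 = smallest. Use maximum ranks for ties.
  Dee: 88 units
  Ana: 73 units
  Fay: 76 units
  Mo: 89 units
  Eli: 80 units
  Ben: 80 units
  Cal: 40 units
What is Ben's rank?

Sorted (ascending): 40, 73, 76, 80, 80, 88, 89
The 2 values of 80 occupy positions 4–5 → each gets rank 5.
Ben has value 80 units → rank 5.

5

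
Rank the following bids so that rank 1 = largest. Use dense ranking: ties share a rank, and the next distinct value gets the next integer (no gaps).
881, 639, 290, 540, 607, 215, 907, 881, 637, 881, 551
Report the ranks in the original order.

2, 3, 8, 7, 5, 9, 1, 2, 4, 2, 6

Sorted (descending): 907, 881, 881, 881, 639, 637, 607, 551, 540, 290, 215
The 3 values of 881 share dense rank 2.
Remaining distinct values take the next consecutive integers.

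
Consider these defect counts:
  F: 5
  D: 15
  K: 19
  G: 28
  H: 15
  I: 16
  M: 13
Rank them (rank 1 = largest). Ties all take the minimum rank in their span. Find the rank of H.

4

Sorted (descending): 28, 19, 16, 15, 15, 13, 5
The 2 values of 15 occupy positions 4–5 → each gets rank 4.
H has value 15 → rank 4.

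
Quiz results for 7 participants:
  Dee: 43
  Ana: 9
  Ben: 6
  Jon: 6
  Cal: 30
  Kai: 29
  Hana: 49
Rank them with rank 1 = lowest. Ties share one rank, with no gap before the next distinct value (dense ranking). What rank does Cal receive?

4

Sorted (ascending): 6, 6, 9, 29, 30, 43, 49
The 2 values of 6 share dense rank 1.
Remaining distinct values take the next consecutive integers.
Cal has value 30 → rank 4.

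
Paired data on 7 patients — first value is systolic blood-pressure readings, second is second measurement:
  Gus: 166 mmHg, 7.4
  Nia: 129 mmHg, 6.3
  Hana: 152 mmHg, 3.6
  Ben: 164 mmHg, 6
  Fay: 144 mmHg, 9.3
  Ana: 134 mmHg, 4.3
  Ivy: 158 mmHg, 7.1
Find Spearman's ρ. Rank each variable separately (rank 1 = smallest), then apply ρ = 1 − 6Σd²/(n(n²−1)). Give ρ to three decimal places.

Ranks of variable 1: 7, 1, 4, 6, 3, 2, 5
Ranks of variable 2: 6, 4, 1, 3, 7, 2, 5
d = r₁ − r₂: 1, -3, 3, 3, -4, 0, 0
d²: 1, 9, 9, 9, 16, 0, 0; Σd² = 44
ρ = 1 − 6·44/(7·48) = 1 − 264/336 = 0.214

0.214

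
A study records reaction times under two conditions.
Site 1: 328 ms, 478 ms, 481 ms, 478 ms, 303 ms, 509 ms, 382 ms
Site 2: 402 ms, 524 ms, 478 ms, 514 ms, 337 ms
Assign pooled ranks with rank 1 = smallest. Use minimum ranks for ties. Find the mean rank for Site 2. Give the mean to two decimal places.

7.40

Sorted (ascending): 303, 328, 337, 382, 402, 478, 478, 478, 481, 509, 514, 524
The 3 values of 478 occupy positions 6–8 → each gets rank 6.
Site 2 values → pooled ranks: 402→5, 524→12, 478→6, 514→11, 337→3
Mean rank = (5 + 12 + 6 + 11 + 3) / 5 = 7.40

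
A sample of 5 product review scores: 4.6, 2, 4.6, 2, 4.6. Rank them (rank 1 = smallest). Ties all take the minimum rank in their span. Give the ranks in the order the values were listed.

3, 1, 3, 1, 3

Sorted (ascending): 2, 2, 4.6, 4.6, 4.6
The 2 values of 2 occupy positions 1–2 → each gets rank 1.
The 3 values of 4.6 occupy positions 3–5 → each gets rank 3.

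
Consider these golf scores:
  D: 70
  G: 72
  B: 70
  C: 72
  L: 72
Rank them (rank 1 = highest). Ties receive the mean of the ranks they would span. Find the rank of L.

2

Sorted (descending): 72, 72, 72, 70, 70
The 3 values of 72 occupy positions 1–3 → average rank 2.
The 2 values of 70 occupy positions 4–5 → average rank (4+5)/2 = 4.5.
L has value 72 → rank 2.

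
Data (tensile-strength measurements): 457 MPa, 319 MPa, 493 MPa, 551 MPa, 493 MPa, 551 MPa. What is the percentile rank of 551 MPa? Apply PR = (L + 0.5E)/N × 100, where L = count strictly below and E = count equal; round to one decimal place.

83.3

N = 6.
Strictly below 551: 4. Equal to 551: 2.
PR = (4 + 0.5·2)/6 × 100 = 83.3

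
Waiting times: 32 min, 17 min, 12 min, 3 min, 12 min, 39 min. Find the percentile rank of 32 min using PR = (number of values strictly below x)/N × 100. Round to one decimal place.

N = 6.
Strictly below 32: 4. Equal to 32: 1.
PR = 4/6 × 100 = 66.7

66.7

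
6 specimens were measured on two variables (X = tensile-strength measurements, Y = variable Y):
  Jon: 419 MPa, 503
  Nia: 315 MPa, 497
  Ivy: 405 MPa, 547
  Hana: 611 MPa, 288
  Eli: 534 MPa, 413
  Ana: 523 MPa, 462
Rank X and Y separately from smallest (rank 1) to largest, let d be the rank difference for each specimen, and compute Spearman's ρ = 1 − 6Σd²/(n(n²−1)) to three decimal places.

-0.829

Ranks of variable 1: 3, 1, 2, 6, 5, 4
Ranks of variable 2: 5, 4, 6, 1, 2, 3
d = r₁ − r₂: -2, -3, -4, 5, 3, 1
d²: 4, 9, 16, 25, 9, 1; Σd² = 64
ρ = 1 − 6·64/(6·35) = 1 − 384/210 = -0.829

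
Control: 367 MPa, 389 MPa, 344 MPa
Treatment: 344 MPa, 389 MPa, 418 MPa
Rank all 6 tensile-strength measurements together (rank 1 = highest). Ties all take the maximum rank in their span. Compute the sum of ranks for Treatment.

Sorted (descending): 418, 389, 389, 367, 344, 344
The 2 values of 389 occupy positions 2–3 → each gets rank 3.
The 2 values of 344 occupy positions 5–6 → each gets rank 6.
Treatment values → pooled ranks: 344→6, 389→3, 418→1
Rank sum = 6 + 3 + 1 = 10

10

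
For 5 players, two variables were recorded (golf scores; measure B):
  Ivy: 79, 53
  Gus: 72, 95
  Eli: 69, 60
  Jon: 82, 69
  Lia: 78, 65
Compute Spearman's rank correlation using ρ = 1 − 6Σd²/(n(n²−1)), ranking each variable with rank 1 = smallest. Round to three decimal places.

0.000

Ranks of variable 1: 4, 2, 1, 5, 3
Ranks of variable 2: 1, 5, 2, 4, 3
d = r₁ − r₂: 3, -3, -1, 1, 0
d²: 9, 9, 1, 1, 0; Σd² = 20
ρ = 1 − 6·20/(5·24) = 1 − 120/120 = 0.000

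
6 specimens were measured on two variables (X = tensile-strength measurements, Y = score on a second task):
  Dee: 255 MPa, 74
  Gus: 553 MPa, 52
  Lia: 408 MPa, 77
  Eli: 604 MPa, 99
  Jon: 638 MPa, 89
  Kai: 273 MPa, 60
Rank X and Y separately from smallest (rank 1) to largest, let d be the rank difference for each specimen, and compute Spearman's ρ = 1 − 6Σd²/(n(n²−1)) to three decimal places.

0.543

Ranks of variable 1: 1, 4, 3, 5, 6, 2
Ranks of variable 2: 3, 1, 4, 6, 5, 2
d = r₁ − r₂: -2, 3, -1, -1, 1, 0
d²: 4, 9, 1, 1, 1, 0; Σd² = 16
ρ = 1 − 6·16/(6·35) = 1 − 96/210 = 0.543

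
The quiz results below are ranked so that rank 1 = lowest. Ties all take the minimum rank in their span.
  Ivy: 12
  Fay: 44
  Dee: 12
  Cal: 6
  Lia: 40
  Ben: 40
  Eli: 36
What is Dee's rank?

Sorted (ascending): 6, 12, 12, 36, 40, 40, 44
The 2 values of 12 occupy positions 2–3 → each gets rank 2.
The 2 values of 40 occupy positions 5–6 → each gets rank 5.
Dee has value 12 → rank 2.

2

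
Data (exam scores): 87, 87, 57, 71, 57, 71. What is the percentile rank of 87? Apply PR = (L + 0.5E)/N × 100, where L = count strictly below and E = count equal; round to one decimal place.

N = 6.
Strictly below 87: 4. Equal to 87: 2.
PR = (4 + 0.5·2)/6 × 100 = 83.3

83.3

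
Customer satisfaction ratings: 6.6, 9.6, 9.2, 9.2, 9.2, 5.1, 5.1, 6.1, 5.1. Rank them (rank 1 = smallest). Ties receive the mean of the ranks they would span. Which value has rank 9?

Sorted (ascending): 5.1, 5.1, 5.1, 6.1, 6.6, 9.2, 9.2, 9.2, 9.6
The 3 values of 5.1 occupy positions 1–3 → average rank 2.
The 3 values of 9.2 occupy positions 6–8 → average rank 7.
Rank 9 → value 9.6.

9.6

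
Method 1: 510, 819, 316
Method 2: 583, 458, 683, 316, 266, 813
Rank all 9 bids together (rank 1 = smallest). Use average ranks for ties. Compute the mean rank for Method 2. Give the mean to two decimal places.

Sorted (ascending): 266, 316, 316, 458, 510, 583, 683, 813, 819
The 2 values of 316 occupy positions 2–3 → average rank (2+3)/2 = 2.5.
Method 2 values → pooled ranks: 583→6, 458→4, 683→7, 316→2.5, 266→1, 813→8
Mean rank = (6 + 4 + 7 + 2.5 + 1 + 8) / 6 = 4.75

4.75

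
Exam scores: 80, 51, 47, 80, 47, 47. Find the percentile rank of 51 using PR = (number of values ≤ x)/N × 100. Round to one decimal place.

N = 6.
Strictly below 51: 3. Equal to 51: 1.
PR = 4/6 × 100 = 66.7

66.7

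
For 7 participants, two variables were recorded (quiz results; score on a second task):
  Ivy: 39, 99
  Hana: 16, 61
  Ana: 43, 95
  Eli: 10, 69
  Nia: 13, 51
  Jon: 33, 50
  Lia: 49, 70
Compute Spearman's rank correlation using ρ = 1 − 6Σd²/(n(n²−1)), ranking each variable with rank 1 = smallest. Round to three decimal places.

0.536

Ranks of variable 1: 5, 3, 6, 1, 2, 4, 7
Ranks of variable 2: 7, 3, 6, 4, 2, 1, 5
d = r₁ − r₂: -2, 0, 0, -3, 0, 3, 2
d²: 4, 0, 0, 9, 0, 9, 4; Σd² = 26
ρ = 1 − 6·26/(7·48) = 1 − 156/336 = 0.536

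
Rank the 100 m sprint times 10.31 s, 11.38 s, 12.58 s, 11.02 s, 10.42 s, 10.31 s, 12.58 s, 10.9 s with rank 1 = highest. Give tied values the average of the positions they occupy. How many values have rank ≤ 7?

Sorted (descending): 12.58, 12.58, 11.38, 11.02, 10.9, 10.42, 10.31, 10.31
The 2 values of 12.58 occupy positions 1–2 → average rank (1+2)/2 = 1.5.
The 2 values of 10.31 occupy positions 7–8 → average rank (7+8)/2 = 7.5.
Ranks ≤ 7: {1.5, 1.5, 3, 4, 5, 6} → 6 values.

6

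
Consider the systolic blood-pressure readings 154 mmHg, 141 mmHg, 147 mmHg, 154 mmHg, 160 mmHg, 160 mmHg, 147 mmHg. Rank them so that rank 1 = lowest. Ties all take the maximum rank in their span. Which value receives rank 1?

141

Sorted (ascending): 141, 147, 147, 154, 154, 160, 160
The 2 values of 147 occupy positions 2–3 → each gets rank 3.
The 2 values of 154 occupy positions 4–5 → each gets rank 5.
The 2 values of 160 occupy positions 6–7 → each gets rank 7.
Rank 1 → value 141.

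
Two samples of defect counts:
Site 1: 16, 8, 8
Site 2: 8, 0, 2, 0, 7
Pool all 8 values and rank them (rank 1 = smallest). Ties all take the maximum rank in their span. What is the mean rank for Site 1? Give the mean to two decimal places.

Sorted (ascending): 0, 0, 2, 7, 8, 8, 8, 16
The 2 values of 0 occupy positions 1–2 → each gets rank 2.
The 3 values of 8 occupy positions 5–7 → each gets rank 7.
Site 1 values → pooled ranks: 16→8, 8→7, 8→7
Mean rank = (8 + 7 + 7) / 3 = 7.33

7.33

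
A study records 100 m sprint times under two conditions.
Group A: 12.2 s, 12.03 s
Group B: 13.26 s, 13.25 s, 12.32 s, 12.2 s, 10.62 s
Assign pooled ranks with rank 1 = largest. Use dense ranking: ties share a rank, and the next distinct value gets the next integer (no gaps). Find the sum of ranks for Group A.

9

Sorted (descending): 13.26, 13.25, 12.32, 12.2, 12.2, 12.03, 10.62
The 2 values of 12.2 share dense rank 4.
Remaining distinct values take the next consecutive integers.
Group A values → pooled ranks: 12.2→4, 12.03→5
Rank sum = 4 + 5 = 9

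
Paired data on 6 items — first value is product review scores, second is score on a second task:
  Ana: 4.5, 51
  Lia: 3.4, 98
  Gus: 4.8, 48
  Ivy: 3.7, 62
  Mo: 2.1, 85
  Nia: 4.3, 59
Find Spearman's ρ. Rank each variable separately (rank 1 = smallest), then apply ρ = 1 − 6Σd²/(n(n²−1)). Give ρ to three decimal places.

-0.943

Ranks of variable 1: 5, 2, 6, 3, 1, 4
Ranks of variable 2: 2, 6, 1, 4, 5, 3
d = r₁ − r₂: 3, -4, 5, -1, -4, 1
d²: 9, 16, 25, 1, 16, 1; Σd² = 68
ρ = 1 − 6·68/(6·35) = 1 − 408/210 = -0.943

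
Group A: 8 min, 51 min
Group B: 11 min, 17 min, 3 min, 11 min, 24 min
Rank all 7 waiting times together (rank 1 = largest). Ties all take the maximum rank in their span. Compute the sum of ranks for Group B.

Sorted (descending): 51, 24, 17, 11, 11, 8, 3
The 2 values of 11 occupy positions 4–5 → each gets rank 5.
Group B values → pooled ranks: 11→5, 17→3, 3→7, 11→5, 24→2
Rank sum = 5 + 3 + 7 + 5 + 2 = 22

22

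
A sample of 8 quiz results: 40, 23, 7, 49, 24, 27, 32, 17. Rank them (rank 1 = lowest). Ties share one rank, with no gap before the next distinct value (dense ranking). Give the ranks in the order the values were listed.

Sorted (ascending): 7, 17, 23, 24, 27, 32, 40, 49
No ties — each value takes its position as its rank.

7, 3, 1, 8, 4, 5, 6, 2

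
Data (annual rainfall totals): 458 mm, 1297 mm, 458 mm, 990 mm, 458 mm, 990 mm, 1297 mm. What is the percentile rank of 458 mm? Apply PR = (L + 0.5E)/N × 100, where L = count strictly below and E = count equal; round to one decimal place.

21.4

N = 7.
Strictly below 458: 0. Equal to 458: 3.
PR = (0 + 0.5·3)/7 × 100 = 21.4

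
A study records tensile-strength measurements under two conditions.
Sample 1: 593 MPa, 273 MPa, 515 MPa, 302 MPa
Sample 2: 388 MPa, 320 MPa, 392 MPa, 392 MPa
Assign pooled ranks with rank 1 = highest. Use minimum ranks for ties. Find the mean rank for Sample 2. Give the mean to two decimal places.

4.25

Sorted (descending): 593, 515, 392, 392, 388, 320, 302, 273
The 2 values of 392 occupy positions 3–4 → each gets rank 3.
Sample 2 values → pooled ranks: 388→5, 320→6, 392→3, 392→3
Mean rank = (5 + 6 + 3 + 3) / 4 = 4.25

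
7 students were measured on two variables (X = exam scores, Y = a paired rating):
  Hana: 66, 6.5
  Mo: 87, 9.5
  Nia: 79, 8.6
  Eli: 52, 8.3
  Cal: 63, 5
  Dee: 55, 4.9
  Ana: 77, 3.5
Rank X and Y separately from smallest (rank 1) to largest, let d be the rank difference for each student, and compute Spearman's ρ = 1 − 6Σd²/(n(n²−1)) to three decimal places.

Ranks of variable 1: 4, 7, 6, 1, 3, 2, 5
Ranks of variable 2: 4, 7, 6, 5, 3, 2, 1
d = r₁ − r₂: 0, 0, 0, -4, 0, 0, 4
d²: 0, 0, 0, 16, 0, 0, 16; Σd² = 32
ρ = 1 − 6·32/(7·48) = 1 − 192/336 = 0.429

0.429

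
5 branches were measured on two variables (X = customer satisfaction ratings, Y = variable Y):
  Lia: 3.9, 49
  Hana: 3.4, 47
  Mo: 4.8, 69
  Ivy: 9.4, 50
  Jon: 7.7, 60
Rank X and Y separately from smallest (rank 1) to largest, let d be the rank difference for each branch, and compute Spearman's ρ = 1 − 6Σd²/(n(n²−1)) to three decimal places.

0.600

Ranks of variable 1: 2, 1, 3, 5, 4
Ranks of variable 2: 2, 1, 5, 3, 4
d = r₁ − r₂: 0, 0, -2, 2, 0
d²: 0, 0, 4, 4, 0; Σd² = 8
ρ = 1 − 6·8/(5·24) = 1 − 48/120 = 0.600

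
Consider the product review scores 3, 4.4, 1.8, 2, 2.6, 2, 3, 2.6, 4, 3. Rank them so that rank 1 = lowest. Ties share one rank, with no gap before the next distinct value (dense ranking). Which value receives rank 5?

4

Sorted (ascending): 1.8, 2, 2, 2.6, 2.6, 3, 3, 3, 4, 4.4
The 2 values of 2 share dense rank 2.
The 2 values of 2.6 share dense rank 3.
The 3 values of 3 share dense rank 4.
Remaining distinct values take the next consecutive integers.
Rank 5 → value 4.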